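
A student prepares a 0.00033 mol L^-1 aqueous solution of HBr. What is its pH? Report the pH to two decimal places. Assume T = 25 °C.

HBr is a strong acid and dissociates completely, so [H+] = 0.00033 M.
pH = -log(0.00033) = 3.48

pH = 3.48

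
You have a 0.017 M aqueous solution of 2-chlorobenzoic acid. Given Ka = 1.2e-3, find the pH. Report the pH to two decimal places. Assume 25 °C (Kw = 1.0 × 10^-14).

pH = 2.40

ClC6H4COOH ⇌ ClC6H4COO- + H+
Ka = x²/(0.017 − x) = 1.2 × 10^-3
The 5% rule fails; solving x² + Ka·x − Ka·C₀ = 0 exactly:
x = (−Ka + √(Ka² + 4·Ka·C₀))/2 = 3.96 × 10^-3 M
pH = −log(3.96 × 10^-3) = 2.40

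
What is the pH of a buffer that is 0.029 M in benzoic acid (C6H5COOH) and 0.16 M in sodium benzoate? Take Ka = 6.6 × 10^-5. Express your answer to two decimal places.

pH = 4.92

pKa = −log(6.6 × 10^-5) = 4.180
Using pH = pKa + log([base]/[acid]) with [base]/[acid] = 0.16/0.029:
pH = 4.180 + (+0.742) = 4.92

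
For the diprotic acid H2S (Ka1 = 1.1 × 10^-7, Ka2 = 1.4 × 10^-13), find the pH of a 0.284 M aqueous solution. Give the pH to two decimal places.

pH = 3.75

Ka1 ≫ Ka2, so treat the first dissociation as the only significant source of H+.
Ka1 = x²/(0.284 − x) = 1.1 × 10^-7
x ≈ √(1.1 × 10^-7 × 0.284) = 1.77 × 10^-4 M
pH = −log(1.77 × 10^-4) = 3.75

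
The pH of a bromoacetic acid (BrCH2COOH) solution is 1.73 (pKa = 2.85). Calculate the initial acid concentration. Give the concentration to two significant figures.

C₀ = 2.6 × 10^-1 M

[H+] = 10^(-1.73) = 1.86 × 10^-2 M = x
Ka = 10^(−2.85) = 1.41 × 10^-3
Ka = x²/(C₀ − x) ⇒ C₀ = x + x²/Ka
C₀ = 1.86 × 10^-2 + (1.86 × 10^-2)²/(1.41 × 10^-3) = 2.64 × 10^-1 M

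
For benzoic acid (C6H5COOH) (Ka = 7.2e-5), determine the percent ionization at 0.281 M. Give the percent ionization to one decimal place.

C6H5COOH ⇌ C6H5COO- + H+; let x = [H+] at equilibrium.
x ≈ √(Ka·C₀) = √(7.2 × 10^-5 × 0.281) = 4.50 × 10^-3 M
Fraction ionized = 4.50 × 10^-3 / 0.281 = 0.0160 → 1.6%

1.6%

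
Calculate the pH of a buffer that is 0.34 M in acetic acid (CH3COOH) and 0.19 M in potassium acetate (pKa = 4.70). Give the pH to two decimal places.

pH = 4.45

Henderson–Hasselbalch: pH = pKa + log([CH3COO-]/[CH3COOH]) = 4.70 + log(0.19/0.34)
pH = 4.70 + (-0.253) = 4.45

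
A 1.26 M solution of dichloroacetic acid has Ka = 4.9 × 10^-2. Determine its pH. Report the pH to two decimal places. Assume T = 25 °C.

pH = 0.65

Cl2CHCOOH ⇌ Cl2CHCOO- + H+
Ka = x²/(1.26 − x) = 4.9 × 10^-2
Here C₀/Ka ≈ 25.7, so the small-x approximation fails. Use the quadratic:
x = [−0.049 + √(0.049² + 0.247)]/2 = 2.25 × 10^-1 M
pH = −log(2.25 × 10^-1) = 0.65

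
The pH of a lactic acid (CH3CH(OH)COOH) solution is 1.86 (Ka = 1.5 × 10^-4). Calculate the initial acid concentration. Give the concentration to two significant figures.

C₀ = 1.3 M

[H+] = 10^(-1.86) = 1.38 × 10^-2 M = x
Ka = x²/(C₀ − x) ⇒ C₀ = x + x²/Ka
C₀ = 1.38 × 10^-2 + (1.38 × 10^-2)²/(1.5 × 10^-4) = 1.28 M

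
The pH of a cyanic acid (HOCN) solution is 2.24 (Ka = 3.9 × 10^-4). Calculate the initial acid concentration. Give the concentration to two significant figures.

C₀ = 9.1 × 10^-2 M

[H+] = 10^(-2.24) = 5.75 × 10^-3 M = x
Ka = x²/(C₀ − x) ⇒ C₀ = x + x²/Ka
C₀ = 5.75 × 10^-3 + (5.75 × 10^-3)²/(3.9 × 10^-4) = 9.05 × 10^-2 M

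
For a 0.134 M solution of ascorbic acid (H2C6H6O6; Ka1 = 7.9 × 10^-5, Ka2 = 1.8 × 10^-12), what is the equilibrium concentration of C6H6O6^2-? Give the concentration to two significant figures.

First ionization gives [H+] ≈ [HC6H6O6-] = 3.25 × 10^-3 M.
Second step: Ka2 = [H+][C6H6O6^2-]/[HC6H6O6-] ≈ [C6H6O6^2-] (since [H+] ≈ [HC6H6O6-]).
So [C6H6O6^2-] ≈ Ka2.

1.8 × 10^-12 M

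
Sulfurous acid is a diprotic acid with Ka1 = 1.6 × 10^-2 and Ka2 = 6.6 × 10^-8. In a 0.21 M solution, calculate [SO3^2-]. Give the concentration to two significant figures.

First ionization gives [H+] ≈ [HSO3-] = 5.05 × 10^-2 M.
Second step: Ka2 = [H+][SO3^2-]/[HSO3-] ≈ [SO3^2-] (since [H+] ≈ [HSO3-]).
So [SO3^2-] ≈ Ka2.

6.6 × 10^-8 M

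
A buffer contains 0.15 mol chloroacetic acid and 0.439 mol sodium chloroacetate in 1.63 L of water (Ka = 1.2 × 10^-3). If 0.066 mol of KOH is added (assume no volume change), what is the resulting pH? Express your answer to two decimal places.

pH = 3.70

After neutralization: n(ClCH2COOH) = 0.084 mol, n(ClCH2COO-) = 0.505 mol.
pKa = −log(1.2 × 10^-3) = 2.921
pH = pKa + log(n_ClCH2COO-/n_ClCH2COOH) = 2.921 + log(0.505/0.084) = 2.921 + (+0.779)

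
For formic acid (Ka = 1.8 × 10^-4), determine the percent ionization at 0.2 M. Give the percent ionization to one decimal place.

HCOOH ⇌ HCOO- + H+; let x = [H+] at equilibrium.
x ≈ √(Ka·C₀) = √(1.8 × 10^-4 × 0.2) = 6.00 × 10^-3 M
% ionization = x/C₀ × 100% = 6.00 × 10^-3/0.2 × 100% = 3.0%

3.0%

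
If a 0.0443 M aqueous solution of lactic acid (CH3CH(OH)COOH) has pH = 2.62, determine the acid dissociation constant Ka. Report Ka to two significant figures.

Ka = 1.4 × 10^-4

[H+] = 10^(-2.62) = 2.40 × 10^-3 M
At equilibrium [HA] = 0.0443 − 2.40 × 10^-3 = 4.19 × 10^-2 M
Ka = [H+][A-]/[HA] = (2.40 × 10^-3)² / 4.19 × 10^-2 = 1.4 × 10^-4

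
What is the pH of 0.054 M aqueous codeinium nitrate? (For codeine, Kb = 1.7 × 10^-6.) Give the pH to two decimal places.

C18H22NO3+ is the conjugate acid of the weak base C18H21NO3.
Ka = Kw/Kb = 1.0×10^-14 / 1.7 × 10^-6 = 5.88 × 10^-9
Let x = [H+] at equilibrium. Ka = x²/(0.054 − x).
Assume x ≪ 0.054: x ≈ √(5.88 × 10^-9 × 0.054) = 1.78 × 10^-5 M
Check: 0.033% ionized — well under 5%, approximation valid.
pH = −log[H+] = −log(1.78 × 10^-5) = 4.75

pH = 4.75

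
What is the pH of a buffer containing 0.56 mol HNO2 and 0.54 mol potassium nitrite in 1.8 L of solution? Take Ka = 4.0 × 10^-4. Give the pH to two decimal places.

pH = 3.38

pKa = −log(4.0 × 10^-4) = 3.398
Henderson–Hasselbalch: pH = pKa + log([NO2-]/[HNO2]) = 3.398 + log(0.54/0.56)
pH = 3.398 + (-0.016) = 3.38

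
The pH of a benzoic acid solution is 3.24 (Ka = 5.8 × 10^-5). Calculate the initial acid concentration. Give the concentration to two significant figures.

[H+] = 10^(-3.24) = 5.75 × 10^-4 M = x
Ka = x²/(C₀ − x) ⇒ C₀ = x + x²/Ka
C₀ = 5.75 × 10^-4 + (5.75 × 10^-4)²/(5.8 × 10^-5) = 6.28 × 10^-3 M

C₀ = 6.3 × 10^-3 M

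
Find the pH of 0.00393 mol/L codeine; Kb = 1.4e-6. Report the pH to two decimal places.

pH = 9.87

C18H21NO3 + H2O ⇌ C18H22NO3+ + OH-
Kb = [OH-]²/(0.00393 − [OH-]) = 1.4 × 10^-6
Neglecting [OH-] in the denominator: [OH-] = √(1.4 × 10^-6 × 0.00393) = 7.42 × 10^-5 M
pOH = 4.13, so pH = 14.00 − pOH = 9.87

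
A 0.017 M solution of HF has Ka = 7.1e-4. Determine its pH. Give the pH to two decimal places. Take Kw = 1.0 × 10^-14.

pH = 2.50

HF ⇌ F- + H+
Let x = [H+] at equilibrium. Ka = x²/(0.017 − x).
Here C₀/Ka ≈ 23.9, so the small-x approximation fails. Use the quadratic:
x = [−0.00071 + √(0.00071² + 4.83e-05)]/2 = 3.14 × 10^-3 M
pH = −log(3.14 × 10^-3) = 2.50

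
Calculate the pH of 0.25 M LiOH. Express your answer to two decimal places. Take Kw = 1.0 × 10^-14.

LiOH is a strong base; [OH-] = 0.25 M.
pOH = -log(0.25) = 0.60
pH = 14.00 - 0.60 = 13.40

pH = 13.40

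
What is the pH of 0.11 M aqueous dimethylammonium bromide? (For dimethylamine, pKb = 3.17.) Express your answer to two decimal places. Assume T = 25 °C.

pH = 5.89

(CH3)2NH2+ is the conjugate acid of the weak base (CH3)2NH.
Kb = 10^(−3.17) = 6.76 × 10^-4
Ka = Kw/Kb = 1.0×10^-14 / 6.76 × 10^-4 = 1.48 × 10^-11
Ka = [H+]²/(0.11 − [H+]) = 1.48 × 10^-11
Since Ka ≪ C₀, [H+] ≈ √(Ka·C₀) = 1.28 × 10^-6 M.
([H+]/C₀ = 0.0012% < 5%, so the approximation holds.)
pH = −log[H+] = −log(1.28 × 10^-6) = 5.89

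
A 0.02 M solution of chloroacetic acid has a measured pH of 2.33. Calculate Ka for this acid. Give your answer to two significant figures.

[H+] = 10^(-2.33) = 4.68 × 10^-3 M
At equilibrium [HA] = 0.02 − 4.68 × 10^-3 = 1.53 × 10^-2 M
Ka = [H+][A-]/[HA] = (4.68 × 10^-3)² / 1.53 × 10^-2 = 1.4 × 10^-3

Ka = 1.4 × 10^-3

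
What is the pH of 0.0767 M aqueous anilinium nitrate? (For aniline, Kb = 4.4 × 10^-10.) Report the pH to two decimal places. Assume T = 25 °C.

C6H5NH3+ is the conjugate acid of the weak base C6H5NH2.
Ka = Kw/Kb = 1.0×10^-14 / 4.4 × 10^-10 = 2.27 × 10^-5
From the ICE table, Ka = [H+]²/(0.0767 − [H+]) = 2.27 × 10^-5.
Since Ka ≪ C₀, [H+] ≈ √(Ka·C₀) = 1.32 × 10^-3 M.
pH = −log(1.32 × 10^-3) = 2.88

pH = 2.88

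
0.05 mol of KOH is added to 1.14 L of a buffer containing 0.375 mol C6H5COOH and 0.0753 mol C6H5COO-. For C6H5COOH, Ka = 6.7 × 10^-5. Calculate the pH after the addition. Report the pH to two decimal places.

OH- converts C6H5COOH to C6H5COO-: C6H5COOH → 0.325 mol, C6H5COO- → 0.125 mol.
pKa = −log(6.7 × 10^-5) = 4.174
pH = pKa + log(n_C6H5COO-/n_C6H5COOH) = 4.174 + log(0.125/0.325) = 4.174 + (-0.415)

pH = 3.76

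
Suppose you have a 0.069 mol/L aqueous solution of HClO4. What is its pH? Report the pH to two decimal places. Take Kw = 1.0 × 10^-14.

pH = 1.16

HClO4 is a strong acid and dissociates completely, so [H+] = 0.069 M.
pH = -log(0.069) = 1.16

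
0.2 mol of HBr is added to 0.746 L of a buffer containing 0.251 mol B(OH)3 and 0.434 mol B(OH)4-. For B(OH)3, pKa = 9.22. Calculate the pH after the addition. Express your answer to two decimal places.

pH = 8.94

Added H+ converts B(OH)4- to B(OH)3: B(OH)3 → 0.451 mol, B(OH)4- → 0.234 mol.
pH = pKa + log([A⁻]/[HA]) = 9.22 + log(0.234/0.451) = 9.22 -0.285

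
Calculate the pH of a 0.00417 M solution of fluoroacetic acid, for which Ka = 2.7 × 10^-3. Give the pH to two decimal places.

FCH2COOH ⇌ FCH2COO- + H+
From the ICE table, Ka = [H+]²/(0.00417 − [H+]) = 2.7 × 10^-3.
The 5% rule fails; solving [H+]² + Ka·[H+] − Ka·C₀ = 0 exactly:
[H+] = [−0.0027 + √(0.0027² + 4.5e-05)]/2 = 2.27 × 10^-3 M
pH = −log[H+] = −log(2.27 × 10^-3) = 2.64

pH = 2.64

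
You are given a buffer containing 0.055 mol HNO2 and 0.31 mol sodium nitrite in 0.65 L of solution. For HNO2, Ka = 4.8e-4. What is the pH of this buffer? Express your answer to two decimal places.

pH = 4.07

pKa = −log(4.8 × 10^-4) = 3.319
pH = pKa + log([A⁻]/[HA]) = 3.319 + log(0.31/0.055)
pH = 3.319 + (+0.751) = 4.07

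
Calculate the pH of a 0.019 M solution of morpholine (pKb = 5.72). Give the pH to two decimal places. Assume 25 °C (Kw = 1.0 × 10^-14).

pH = 10.28

C4H8ONH + H2O ⇌ C4H8ONH2+ + OH-
Kb = 10^(−5.72) = 1.91 × 10^-6
From the ICE table, Kb = [OH-]²/(0.019 − [OH-]) = 1.91 × 10^-6.
Assume [OH-] ≪ 0.019: [OH-] ≈ √(1.91 × 10^-6 × 0.019) = 1.90 × 10^-4 M
pOH = −log(1.90 × 10^-4) = 3.72; pH = 14.00 − 3.72 = 10.28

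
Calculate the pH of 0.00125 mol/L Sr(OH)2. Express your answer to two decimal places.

pH = 11.40

Sr(OH)2 is a strong base (each formula unit releases 2 OH-); [OH-] = 0.0025 M.
pOH = -log(0.0025) = 2.60
pH = 14.00 - 2.60 = 11.40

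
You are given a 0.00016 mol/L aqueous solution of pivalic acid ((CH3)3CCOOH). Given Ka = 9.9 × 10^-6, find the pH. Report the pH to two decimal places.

pH = 4.45

(CH3)3CCOOH ⇌ (CH3)3CCOO- + H+
Ka = x²/(0.00016 − x) = 9.9 × 10^-6
Here C₀/Ka ≈ 16.2, so the small-x approximation fails. Use the quadratic:
x = [−9.9e-06 + √(9.9e-06² + 6.34e-09)]/2 = 3.52 × 10^-5 M
pH = −log(3.52 × 10^-5) = 4.45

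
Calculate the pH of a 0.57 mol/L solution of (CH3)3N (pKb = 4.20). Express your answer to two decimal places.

pH = 11.78

(CH3)3N + H2O ⇌ (CH3)3NH+ + OH-
Kb = 10^(−4.20) = 6.31 × 10^-5
Let x = [OH-] at equilibrium. Kb = x²/(0.57 − x).
Since Kb ≪ C₀, x ≈ √(Kb·C₀) = 6.00 × 10^-3 M.
pOH = −log(6.00 × 10^-3) = 2.22; pH = 14.00 − 2.22 = 11.78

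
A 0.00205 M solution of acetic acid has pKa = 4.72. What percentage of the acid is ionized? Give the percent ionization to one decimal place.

9.2%

CH3COOH ⇌ CH3COO- + H+; let x = [H+] at equilibrium.
Ka = 10^(−4.72) = 1.91 × 10^-5
Solve x² + 1.91e-05x − 3.92e-08 = 0 → x = 1.89 × 10^-4 M
% ionization = x/C₀ × 100% = 1.89 × 10^-4/0.00205 × 100% = 9.2%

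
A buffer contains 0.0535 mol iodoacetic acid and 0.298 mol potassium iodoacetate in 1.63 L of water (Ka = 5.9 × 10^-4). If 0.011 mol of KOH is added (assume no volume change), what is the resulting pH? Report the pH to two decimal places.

OH- converts ICH2COOH to ICH2COO-: ICH2COOH → 0.0425 mol, ICH2COO- → 0.309 mol.
pKa = −log(5.9 × 10^-4) = 3.229
Henderson–Hasselbalch with mole ratio 0.309/0.0425: pH = 3.229 + (+0.862)

pH = 4.09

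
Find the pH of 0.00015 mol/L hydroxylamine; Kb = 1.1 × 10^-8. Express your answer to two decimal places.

pH = 8.11

NH2OH + H2O ⇌ NH3OH+ + OH-
Kb = x²/(0.00015 − x) = 1.1 × 10^-8
Neglecting x in the denominator: x = √(1.1 × 10^-8 × 0.00015) = 1.28 × 10^-6 M
pOH = 5.89, so pH = 14.00 − pOH = 8.11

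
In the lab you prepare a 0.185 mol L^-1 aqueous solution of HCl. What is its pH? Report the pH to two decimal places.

HCl is a strong acid and dissociates completely, so [H+] = 0.185 M.
pH = -log(0.185) = 0.73

pH = 0.73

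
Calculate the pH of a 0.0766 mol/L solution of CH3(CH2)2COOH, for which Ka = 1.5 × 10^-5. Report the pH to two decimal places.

CH3(CH2)2COOH ⇌ CH3(CH2)2COO- + H+
From the ICE table, Ka = [H+]²/(0.0766 − [H+]) = 1.5 × 10^-5.
Assume [H+] ≪ 0.0766: [H+] ≈ √(1.5 × 10^-5 × 0.0766) = 1.07 × 10^-3 M
pH = −log(1.07 × 10^-3) = 2.97

pH = 2.97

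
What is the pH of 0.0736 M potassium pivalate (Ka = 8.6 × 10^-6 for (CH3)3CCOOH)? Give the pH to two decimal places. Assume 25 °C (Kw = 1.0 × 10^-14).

(CH3)3CCOO- is the conjugate base of the weak acid (CH3)3CCOOH.
Kb = Kw/Ka = 1.0×10^-14 / 8.6 × 10^-6 = 1.16 × 10^-9
Kb = [OH-]²/(0.0736 − [OH-]) = 1.16 × 10^-9
Since Kb ≪ C₀, [OH-] ≈ √(Kb·C₀) = 9.24 × 10^-6 M.
pOH = 5.03, so pH = 14.00 − pOH = 8.97

pH = 8.97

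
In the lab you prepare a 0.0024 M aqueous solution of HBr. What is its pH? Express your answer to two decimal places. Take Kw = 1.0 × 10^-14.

pH = 2.62

HBr is a strong acid and dissociates completely, so [H+] = 0.0024 M.
pH = -log(0.0024) = 2.62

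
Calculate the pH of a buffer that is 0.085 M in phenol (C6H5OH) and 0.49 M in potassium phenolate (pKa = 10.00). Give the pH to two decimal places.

pH = 10.76

Using pH = pKa + log([base]/[acid]) with [base]/[acid] = 0.49/0.085:
pH = 10.00 + (+0.761) = 10.76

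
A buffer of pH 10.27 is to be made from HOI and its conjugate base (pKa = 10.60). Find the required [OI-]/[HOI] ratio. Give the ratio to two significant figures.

pH = pKa + log(r) ⇒ log(r) = 10.27 − 10.60 = -0.33
r = [OI-]/[HOI] = 10^(-0.33) = 0.468

ratio = 0.47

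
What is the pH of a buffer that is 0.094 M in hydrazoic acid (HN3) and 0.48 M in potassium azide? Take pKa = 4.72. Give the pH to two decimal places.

pH = 5.43

Henderson–Hasselbalch: pH = pKa + log([N3-]/[HN3]) = 4.72 + log(0.48/0.094)
pH = 4.72 + (+0.708) = 5.43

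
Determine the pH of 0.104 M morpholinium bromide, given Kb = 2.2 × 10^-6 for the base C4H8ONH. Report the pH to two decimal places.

pH = 4.66

C4H8ONH2+ is the conjugate acid of the weak base C4H8ONH.
Ka = Kw/Kb = 1.0×10^-14 / 2.2 × 10^-6 = 4.55 × 10^-9
Ka = [H+]²/(0.104 − [H+]) = 4.55 × 10^-9
Since Ka ≪ C₀, [H+] ≈ √(Ka·C₀) = 2.18 × 10^-5 M.
([H+]/C₀ = 0.021% < 5%, so the approximation holds.)
pH = −log(2.18 × 10^-5) = 4.66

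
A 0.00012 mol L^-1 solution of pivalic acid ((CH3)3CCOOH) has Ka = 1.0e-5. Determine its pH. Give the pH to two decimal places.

(CH3)3CCOOH ⇌ (CH3)3CCOO- + H+
Ka = x²/(0.00012 − x) = 1.0 × 10^-5
x is not negligible relative to C₀; solve x² + 1e-05·x − 1.2e-09 = 0.
x = (−Ka + √(Ka² + 4·Ka·C₀))/2 = 3.00 × 10^-5 M
pH = −log(3.00 × 10^-5) = 4.52

pH = 4.52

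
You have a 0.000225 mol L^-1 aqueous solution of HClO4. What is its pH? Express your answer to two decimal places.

HClO4 is a strong acid and dissociates completely, so [H+] = 0.000225 M.
pH = -log(0.000225) = 3.65

pH = 3.65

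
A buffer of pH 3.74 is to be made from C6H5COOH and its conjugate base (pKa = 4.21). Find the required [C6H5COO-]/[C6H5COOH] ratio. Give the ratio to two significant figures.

pH = pKa + log(r) ⇒ log(r) = 3.74 − 4.21 = -0.47
r = [C6H5COO-]/[C6H5COOH] = 10^(-0.47) = 0.339

ratio = 0.34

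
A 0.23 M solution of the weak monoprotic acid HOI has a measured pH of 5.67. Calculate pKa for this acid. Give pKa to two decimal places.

pKa = 10.70

[H+] = 10^(-5.67) = 2.14 × 10^-6 M
At equilibrium [HA] = 0.23 − 2.14 × 10^-6 = 2.30 × 10^-1 M
Ka = [H+][A-]/[HA] = (2.14 × 10^-6)² / 2.30 × 10^-1 = 1.99 × 10^-11
pKa = -log(1.99 × 10^-11) = 10.70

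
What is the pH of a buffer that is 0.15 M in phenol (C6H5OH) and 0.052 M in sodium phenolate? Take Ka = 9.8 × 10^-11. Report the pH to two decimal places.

pH = 9.55

pKa = −log(9.8 × 10^-11) = 10.009
Using pH = pKa + log([base]/[acid]) with [base]/[acid] = 0.052/0.15:
pH = 10.009 + (-0.460) = 9.55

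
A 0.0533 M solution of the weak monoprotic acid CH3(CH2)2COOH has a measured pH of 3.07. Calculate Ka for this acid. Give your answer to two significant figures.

[H+] = 10^(-3.07) = 8.51 × 10^-4 M
At equilibrium [HA] = 0.0533 − 8.51 × 10^-4 = 5.24 × 10^-2 M
Ka = [H+][A-]/[HA] = (8.51 × 10^-4)² / 5.24 × 10^-2 = 1.4 × 10^-5

Ka = 1.4 × 10^-5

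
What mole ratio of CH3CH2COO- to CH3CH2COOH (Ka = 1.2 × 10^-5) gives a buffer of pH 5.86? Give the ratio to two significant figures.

pKa = -log(1.2 × 10^-5) = 4.921
pH = pKa + log(r) ⇒ log(r) = 5.86 − 4.921 = +0.939
r = [CH3CH2COO-]/[CH3CH2COOH] = 10^(+0.939) = 8.69

ratio = 8.7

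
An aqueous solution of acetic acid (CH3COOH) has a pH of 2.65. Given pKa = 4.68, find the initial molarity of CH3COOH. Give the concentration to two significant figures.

C₀ = 2.4 × 10^-1 M

[H+] = 10^(-2.65) = 2.24 × 10^-3 M = x
Ka = 10^(−4.68) = 2.09 × 10^-5
Ka = x²/(C₀ − x) ⇒ C₀ = x + x²/Ka
C₀ = 2.24 × 10^-3 + (2.24 × 10^-3)²/(2.09 × 10^-5) = 2.42 × 10^-1 M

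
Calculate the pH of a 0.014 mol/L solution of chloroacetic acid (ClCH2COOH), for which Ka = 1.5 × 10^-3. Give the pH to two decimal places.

pH = 2.41

ClCH2COOH ⇌ ClCH2COO- + H+
Ka = [H+]²/(0.014 − [H+]) = 1.5 × 10^-3
Here C₀/Ka ≈ 9.33, so the small-[H+] approximation fails. Use the quadratic:
[H+] = (−Ka + √(Ka² + 4·Ka·C₀))/2 = 3.89 × 10^-3 M
pH = −log[H+] = −log(3.89 × 10^-3) = 2.41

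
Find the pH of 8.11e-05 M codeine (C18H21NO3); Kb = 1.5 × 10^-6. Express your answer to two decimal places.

C18H21NO3 + H2O ⇌ C18H22NO3+ + OH-
Kb = [OH-]²/(8.11e-05 − [OH-]) = 1.5 × 10^-6
The 5% rule fails; solving [OH-]² + Kb·[OH-] − Kb·C₀ = 0 exactly:
[OH-] = (−Kb + √(Kb² + 4·Kb·C₀))/2 = 1.03 × 10^-5 M
pOH = 4.99, so pH = 14.00 − pOH = 9.01

pH = 9.01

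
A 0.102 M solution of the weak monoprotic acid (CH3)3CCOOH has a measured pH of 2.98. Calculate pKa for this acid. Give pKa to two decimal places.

pKa = 4.96

[H+] = 10^(-2.98) = 1.05 × 10^-3 M
At equilibrium [HA] = 0.102 − 1.05 × 10^-3 = 1.01 × 10^-1 M
Ka = [H+][A-]/[HA] = (1.05 × 10^-3)² / 1.01 × 10^-1 = 1.09 × 10^-5
pKa = -log(1.09 × 10^-5) = 4.96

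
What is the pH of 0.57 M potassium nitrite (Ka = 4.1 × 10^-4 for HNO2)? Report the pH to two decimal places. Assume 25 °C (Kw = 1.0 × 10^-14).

pH = 8.57

NO2- is the conjugate base of the weak acid HNO2.
Kb = Kw/Ka = 1.0×10^-14 / 4.1 × 10^-4 = 2.44 × 10^-11
Let x = [OH-] at equilibrium. Kb = x²/(0.57 − x).
Neglecting x in the denominator: x = √(2.44 × 10^-11 × 0.57) = 3.73 × 10^-6 M
(x/C₀ = 0.00065% < 5%, so the approximation holds.)
pOH = −log(3.73 × 10^-6) = 5.43; pH = 14.00 − 5.43 = 8.57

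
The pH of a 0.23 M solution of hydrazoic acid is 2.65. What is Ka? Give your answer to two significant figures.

Ka = 2.2 × 10^-5

[H+] = 10^(-2.65) = 2.24 × 10^-3 M
At equilibrium [HA] = 0.23 − 2.24 × 10^-3 = 2.28 × 10^-1 M
Ka = [H+][A-]/[HA] = (2.24 × 10^-3)² / 2.28 × 10^-1 = 2.2 × 10^-5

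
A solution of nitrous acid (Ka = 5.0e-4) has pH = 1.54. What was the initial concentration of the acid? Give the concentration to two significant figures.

[H+] = 10^(-1.54) = 2.88 × 10^-2 M = x
Ka = x²/(C₀ − x) ⇒ C₀ = x + x²/Ka
C₀ = 2.88 × 10^-2 + (2.88 × 10^-2)²/(5.0 × 10^-4) = 1.69 M

C₀ = 1.7 M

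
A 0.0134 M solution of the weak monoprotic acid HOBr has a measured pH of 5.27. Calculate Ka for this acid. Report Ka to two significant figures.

Ka = 2.2 × 10^-9

[H+] = 10^(-5.27) = 5.37 × 10^-6 M
At equilibrium [HA] = 0.0134 − 5.37 × 10^-6 = 1.34 × 10^-2 M
Ka = [H+][A-]/[HA] = (5.37 × 10^-6)² / 1.34 × 10^-2 = 2.2 × 10^-9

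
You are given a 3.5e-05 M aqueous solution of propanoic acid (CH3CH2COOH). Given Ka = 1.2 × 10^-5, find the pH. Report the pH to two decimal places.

pH = 4.81

CH3CH2COOH ⇌ CH3CH2COO- + H+
From the ICE table, Ka = x²/(3.5e-05 − x) = 1.2 × 10^-5.
x is not negligible relative to C₀; solve x² + 1.2e-05·x − 4.2e-10 = 0.
x = [−1.2e-05 + √(1.2e-05² + 1.68e-09)]/2 = 1.54 × 10^-5 M
pH = −log[H+] = −log(1.54 × 10^-5) = 4.81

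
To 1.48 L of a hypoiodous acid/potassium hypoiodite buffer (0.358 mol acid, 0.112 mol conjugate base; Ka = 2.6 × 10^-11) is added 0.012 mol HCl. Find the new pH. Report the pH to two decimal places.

pH = 10.02

After neutralization: n(HOI) = 0.37 mol, n(OI-) = 0.1 mol.
pKa = −log(2.6 × 10^-11) = 10.585
Henderson–Hasselbalch with mole ratio 0.1/0.37: pH = 10.585 + (-0.568)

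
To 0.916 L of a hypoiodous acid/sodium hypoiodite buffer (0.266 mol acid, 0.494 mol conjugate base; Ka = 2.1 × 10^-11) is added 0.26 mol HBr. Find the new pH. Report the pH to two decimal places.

pH = 10.33

After neutralization: n(HOI) = 0.526 mol, n(OI-) = 0.234 mol.
pKa = −log(2.1 × 10^-11) = 10.678
pH = pKa + log(n_OI-/n_HOI) = 10.678 + log(0.234/0.526) = 10.678 + (-0.352)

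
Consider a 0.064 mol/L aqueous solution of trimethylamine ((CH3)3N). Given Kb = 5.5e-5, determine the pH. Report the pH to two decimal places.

(CH3)3N + H2O ⇌ (CH3)3NH+ + OH-
From the ICE table, Kb = [OH-]²/(0.064 − [OH-]) = 5.5 × 10^-5.
Since Kb ≪ C₀, [OH-] ≈ √(Kb·C₀) = 1.88 × 10^-3 M.
pOH = 2.73, so pH = 14.00 − pOH = 11.27

pH = 11.27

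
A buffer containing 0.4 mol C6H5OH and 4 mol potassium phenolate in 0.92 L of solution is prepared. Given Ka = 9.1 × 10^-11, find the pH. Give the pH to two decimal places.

pKa = −log(9.1 × 10^-11) = 10.041
Using pH = pKa + log([base]/[acid]) with [base]/[acid] = 4/0.4:
pH = 10.041 + (+1.000) = 11.04

pH = 11.04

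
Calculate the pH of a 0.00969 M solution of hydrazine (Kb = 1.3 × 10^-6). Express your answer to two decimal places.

N2H4 + H2O ⇌ N2H5+ + OH-
Kb = x²/(0.00969 − x) = 1.3 × 10^-6
Since Kb ≪ C₀, x ≈ √(Kb·C₀) = 1.12 × 10^-4 M.
pOH = 3.95, so pH = 14.00 − pOH = 10.05

pH = 10.05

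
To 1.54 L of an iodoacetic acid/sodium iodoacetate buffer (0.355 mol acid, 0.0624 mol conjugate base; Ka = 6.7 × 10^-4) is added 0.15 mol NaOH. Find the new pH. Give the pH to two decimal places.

pH = 3.19

OH- converts ICH2COOH to ICH2COO-: ICH2COOH → 0.205 mol, ICH2COO- → 0.212 mol.
pKa = −log(6.7 × 10^-4) = 3.174
Henderson–Hasselbalch with mole ratio 0.212/0.205: pH = 3.174 + (+0.015)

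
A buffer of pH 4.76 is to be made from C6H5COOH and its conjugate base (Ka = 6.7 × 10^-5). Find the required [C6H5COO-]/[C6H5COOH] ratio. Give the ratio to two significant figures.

ratio = 3.9

pKa = -log(6.7 × 10^-5) = 4.174
pH = pKa + log(r) ⇒ log(r) = 4.76 − 4.174 = +0.586
r = [C6H5COO-]/[C6H5COOH] = 10^(+0.586) = 3.85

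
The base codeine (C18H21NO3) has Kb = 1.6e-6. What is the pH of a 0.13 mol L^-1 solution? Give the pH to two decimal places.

C18H21NO3 + H2O ⇌ C18H22NO3+ + OH-
From the ICE table, Kb = x²/(0.13 − x) = 1.6 × 10^-6.
Assume x ≪ 0.13: x ≈ √(1.6 × 10^-6 × 0.13) = 4.56 × 10^-4 M
Check: 0.35% ionized — well under 5%, approximation valid.
pOH = 3.34, so pH = 14.00 − pOH = 10.66

pH = 10.66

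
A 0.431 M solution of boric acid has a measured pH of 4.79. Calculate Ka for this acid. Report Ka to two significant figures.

[H+] = 10^(-4.79) = 1.62 × 10^-5 M
At equilibrium [HA] = 0.431 − 1.62 × 10^-5 = 4.31 × 10^-1 M
Ka = [H+][A-]/[HA] = (1.62 × 10^-5)² / 4.31 × 10^-1 = 6.1 × 10^-10

Ka = 6.1 × 10^-10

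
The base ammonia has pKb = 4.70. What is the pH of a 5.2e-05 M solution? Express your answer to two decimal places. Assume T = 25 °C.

pH = 9.38

NH3 + H2O ⇌ NH4+ + OH-
Kb = 10^(−4.70) = 2.00 × 10^-5
From the ICE table, Kb = [OH-]²/(5.2e-05 − [OH-]) = 2.00 × 10^-5.
The 5% rule fails; solving [OH-]² + Kb·[OH-] − Kb·C₀ = 0 exactly:
[OH-] = (−Kb + √(Kb² + 4·Kb·C₀))/2 = 2.38 × 10^-5 M
pOH = −log(2.38 × 10^-5) = 4.62; pH = 14.00 − 4.62 = 9.38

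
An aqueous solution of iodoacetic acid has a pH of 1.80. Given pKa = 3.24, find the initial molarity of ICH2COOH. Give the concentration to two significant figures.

[H+] = 10^(-1.80) = 1.58 × 10^-2 M = x
Ka = 10^(−3.24) = 5.75 × 10^-4
Ka = x²/(C₀ − x) ⇒ C₀ = x + x²/Ka
C₀ = 1.58 × 10^-2 + (1.58 × 10^-2)²/(5.75 × 10^-4) = 4.50 × 10^-1 M

C₀ = 4.5 × 10^-1 M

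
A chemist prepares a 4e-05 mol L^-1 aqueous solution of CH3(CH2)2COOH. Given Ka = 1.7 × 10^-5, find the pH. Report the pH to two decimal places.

pH = 4.72

CH3(CH2)2COOH ⇌ CH3(CH2)2COO- + H+
Ka = [H+]²/(4e-05 − [H+]) = 1.7 × 10^-5
Here C₀/Ka ≈ 2.35, so the small-[H+] approximation fails. Use the quadratic:
[H+] = [−1.7e-05 + √(1.7e-05² + 2.72e-09)]/2 = 1.89 × 10^-5 M
pH = −log[H+] = −log(1.89 × 10^-5) = 4.72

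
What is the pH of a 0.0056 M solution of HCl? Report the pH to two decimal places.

pH = 2.25

HCl is a strong acid and dissociates completely, so [H+] = 0.0056 M.
pH = -log(0.0056) = 2.25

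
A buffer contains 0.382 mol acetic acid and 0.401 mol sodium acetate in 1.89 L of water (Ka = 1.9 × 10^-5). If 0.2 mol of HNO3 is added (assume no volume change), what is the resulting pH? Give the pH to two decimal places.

pH = 4.26

Added H+ converts CH3COO- to CH3COOH: CH3COOH → 0.582 mol, CH3COO- → 0.201 mol.
pKa = −log(1.9 × 10^-5) = 4.721
pH = pKa + log([A⁻]/[HA]) = 4.721 + log(0.201/0.582) = 4.721 -0.462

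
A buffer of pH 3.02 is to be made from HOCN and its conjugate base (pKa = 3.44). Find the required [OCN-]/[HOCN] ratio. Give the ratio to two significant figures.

pH = pKa + log(r) ⇒ log(r) = 3.02 − 3.44 = -0.42
r = [OCN-]/[HOCN] = 10^(-0.42) = 0.38

ratio = 0.38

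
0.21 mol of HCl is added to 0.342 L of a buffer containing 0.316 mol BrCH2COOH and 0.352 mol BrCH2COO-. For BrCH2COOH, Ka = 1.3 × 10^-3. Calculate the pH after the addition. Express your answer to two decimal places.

pH = 2.32

After neutralization: n(BrCH2COOH) = 0.526 mol, n(BrCH2COO-) = 0.142 mol.
pKa = −log(1.3 × 10^-3) = 2.886
pH = pKa + log(n_BrCH2COO-/n_BrCH2COOH) = 2.886 + log(0.142/0.526) = 2.886 + (-0.569)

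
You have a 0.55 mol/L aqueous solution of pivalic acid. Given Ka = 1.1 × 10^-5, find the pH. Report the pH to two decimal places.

pH = 2.61

(CH3)3CCOOH ⇌ (CH3)3CCOO- + H+
From the ICE table, Ka = [H+]²/(0.55 − [H+]) = 1.1 × 10^-5.
Since Ka ≪ C₀, [H+] ≈ √(Ka·C₀) = 2.46 × 10^-3 M.
pH = −log[H+] = −log(2.46 × 10^-3) = 2.61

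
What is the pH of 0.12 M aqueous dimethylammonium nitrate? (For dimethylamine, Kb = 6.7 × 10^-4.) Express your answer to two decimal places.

(CH3)2NH2+ is the conjugate acid of the weak base (CH3)2NH.
Ka = Kw/Kb = 1.0×10^-14 / 6.7 × 10^-4 = 1.49 × 10^-11
Ka = x²/(0.12 − x) = 1.49 × 10^-11
Assume x ≪ 0.12: x ≈ √(1.49 × 10^-11 × 0.12) = 1.34 × 10^-6 M
Check: 0.0011% ionized — well under 5%, approximation valid.
pH = −log(1.34 × 10^-6) = 5.87

pH = 5.87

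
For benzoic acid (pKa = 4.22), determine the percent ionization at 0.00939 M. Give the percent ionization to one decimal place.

7.7%

C6H5COOH ⇌ C6H5COO- + H+; let x = [H+] at equilibrium.
Ka = 10^(−4.22) = 6.03 × 10^-5
Ka = x²/(C₀ − x); solving the quadratic gives x = 7.23 × 10^-4 M.
Fraction ionized = 7.23 × 10^-4 / 0.00939 = 0.0770 → 7.7%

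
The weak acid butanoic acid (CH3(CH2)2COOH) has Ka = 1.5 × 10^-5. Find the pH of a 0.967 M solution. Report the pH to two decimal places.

pH = 2.42

CH3(CH2)2COOH ⇌ CH3(CH2)2COO- + H+
Ka = [H+]²/(0.967 − [H+]) = 1.5 × 10^-5
Neglecting [H+] in the denominator: [H+] = √(1.5 × 10^-5 × 0.967) = 3.81 × 10^-3 M
([H+]/C₀ = 0.39% < 5%, so the approximation holds.)
pH = −log(3.81 × 10^-3) = 2.42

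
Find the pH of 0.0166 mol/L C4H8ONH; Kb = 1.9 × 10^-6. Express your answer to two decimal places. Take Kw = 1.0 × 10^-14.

pH = 10.25

C4H8ONH + H2O ⇌ C4H8ONH2+ + OH-
From the ICE table, Kb = [OH-]²/(0.0166 − [OH-]) = 1.9 × 10^-6.
Assume [OH-] ≪ 0.0166: [OH-] ≈ √(1.9 × 10^-6 × 0.0166) = 1.78 × 10^-4 M
([OH-]/C₀ = 1.1% < 5%, so the approximation holds.)
pOH = 3.75, so pH = 14.00 − pOH = 10.25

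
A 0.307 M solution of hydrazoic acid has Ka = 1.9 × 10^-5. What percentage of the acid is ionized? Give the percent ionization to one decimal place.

HN3 ⇌ N3- + H+; let x = [H+] at equilibrium.
x ≈ √(Ka·C₀) = √(1.9 × 10^-5 × 0.307) = 2.42 × 10^-3 M
% ionization = x/C₀ × 100% = 2.42 × 10^-3/0.307 × 100% = 0.8%

0.8%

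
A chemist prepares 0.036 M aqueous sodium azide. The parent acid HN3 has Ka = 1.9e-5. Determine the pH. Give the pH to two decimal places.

pH = 8.64

N3- is the conjugate base of the weak acid HN3.
Kb = Kw/Ka = 1.0×10^-14 / 1.9 × 10^-5 = 5.26 × 10^-10
Kb = [OH-]²/(0.036 − [OH-]) = 5.26 × 10^-10
Assume [OH-] ≪ 0.036: [OH-] ≈ √(5.26 × 10^-10 × 0.036) = 4.35 × 10^-6 M
pOH = 5.36, so pH = 14.00 − pOH = 8.64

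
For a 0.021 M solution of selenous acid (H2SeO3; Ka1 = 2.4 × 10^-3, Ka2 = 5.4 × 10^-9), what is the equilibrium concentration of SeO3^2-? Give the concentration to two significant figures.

First ionization gives [H+] ≈ [HSeO3-] = 6.00 × 10^-3 M.
Second step: Ka2 = [H+][SeO3^2-]/[HSeO3-] ≈ [SeO3^2-] (since [H+] ≈ [HSeO3-]).
So [SeO3^2-] ≈ Ka2.

5.4 × 10^-9 M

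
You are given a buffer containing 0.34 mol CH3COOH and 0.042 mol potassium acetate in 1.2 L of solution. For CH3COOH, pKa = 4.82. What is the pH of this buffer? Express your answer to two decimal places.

Henderson–Hasselbalch: pH = pKa + log([CH3COO-]/[CH3COOH]) = 4.82 + log(0.042/0.34)
pH = 4.82 + (-0.908) = 3.91

pH = 3.91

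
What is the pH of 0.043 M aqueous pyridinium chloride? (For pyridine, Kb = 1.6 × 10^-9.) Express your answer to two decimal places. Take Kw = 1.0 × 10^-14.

C5H5NH+ is the conjugate acid of the weak base C5H5N.
Ka = Kw/Kb = 1.0×10^-14 / 1.6 × 10^-9 = 6.25 × 10^-6
Ka = [H+]²/(0.043 − [H+]) = 6.25 × 10^-6
Since Ka ≪ C₀, [H+] ≈ √(Ka·C₀) = 5.18 × 10^-4 M.
([H+]/C₀ = 1.2% < 5%, so the approximation holds.)
pH = −log[H+] = −log(5.18 × 10^-4) = 3.29

pH = 3.29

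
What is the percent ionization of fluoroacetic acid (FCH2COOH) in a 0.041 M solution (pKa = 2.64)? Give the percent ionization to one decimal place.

FCH2COOH ⇌ FCH2COO- + H+; let x = [H+] at equilibrium.
Ka = 10^(−2.64) = 2.29 × 10^-3
Solve x² + 0.00229x − 9.39e-05 = 0 → x = 8.61 × 10^-3 M
% ionization = x/C₀ × 100% = 8.61 × 10^-3/0.041 × 100% = 21.0%

21.0%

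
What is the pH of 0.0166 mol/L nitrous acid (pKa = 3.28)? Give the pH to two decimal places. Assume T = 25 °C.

pH = 2.57

HNO2 ⇌ NO2- + H+
Ka = 10^(−3.28) = 5.25 × 10^-4
Ka = x²/(0.0166 − x) = 5.25 × 10^-4
The 5% rule fails; solving x² + Ka·x − Ka·C₀ = 0 exactly:
x = [−0.000525 + √(0.000525² + 3.49e-05)]/2 = 2.70 × 10^-3 M
pH = −log(2.70 × 10^-3) = 2.57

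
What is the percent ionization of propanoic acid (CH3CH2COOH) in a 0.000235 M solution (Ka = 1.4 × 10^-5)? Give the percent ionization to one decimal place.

21.6%

CH3CH2COOH ⇌ CH3CH2COO- + H+; let x = [H+] at equilibrium.
Solve x² + 1.4e-05x − 3.29e-09 = 0 → x = 5.08 × 10^-5 M
% ionization = x/C₀ × 100% = 5.08 × 10^-5/0.000235 × 100% = 21.6%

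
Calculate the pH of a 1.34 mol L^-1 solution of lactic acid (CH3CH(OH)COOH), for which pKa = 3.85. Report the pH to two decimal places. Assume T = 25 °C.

CH3CH(OH)COOH ⇌ CH3CH(OH)COO- + H+
Ka = 10^(−3.85) = 1.41 × 10^-4
Ka = [H+]²/(1.34 − [H+]) = 1.41 × 10^-4
Neglecting [H+] in the denominator: [H+] = √(1.41 × 10^-4 × 1.34) = 1.37 × 10^-2 M
([H+]/C₀ = 1% < 5%, so the approximation holds.)
pH = −log[H+] = −log(1.37 × 10^-2) = 1.86

pH = 1.86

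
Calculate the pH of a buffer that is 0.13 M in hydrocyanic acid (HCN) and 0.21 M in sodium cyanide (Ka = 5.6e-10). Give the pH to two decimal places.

pKa = −log(5.6 × 10^-10) = 9.252
pH = pKa + log([A⁻]/[HA]) = 9.252 + log(0.21/0.13)
pH = 9.252 + (+0.208) = 9.46

pH = 9.46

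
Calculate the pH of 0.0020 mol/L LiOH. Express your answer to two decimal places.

pH = 11.30

LiOH is a strong base; [OH-] = 0.002 M.
pOH = -log(0.002) = 2.70
pH = 14.00 - 2.70 = 11.30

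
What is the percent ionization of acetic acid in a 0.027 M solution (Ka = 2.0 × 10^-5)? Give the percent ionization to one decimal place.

2.7%

CH3COOH ⇌ CH3COO- + H+; let x = [H+] at equilibrium.
x ≈ √(Ka·C₀) = √(2.0 × 10^-5 × 0.027) = 7.35 × 10^-4 M
Fraction ionized = 7.35 × 10^-4 / 0.027 = 0.0272 → 2.7%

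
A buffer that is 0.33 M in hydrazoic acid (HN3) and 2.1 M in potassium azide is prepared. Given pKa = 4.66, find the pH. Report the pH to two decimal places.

pH = pKa + log([A⁻]/[HA]) = 4.66 + log(2.1/0.33)
pH = 4.66 + (+0.804) = 5.46

pH = 5.46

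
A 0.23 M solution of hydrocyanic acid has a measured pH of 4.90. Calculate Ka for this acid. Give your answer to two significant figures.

[H+] = 10^(-4.90) = 1.26 × 10^-5 M
At equilibrium [HA] = 0.23 − 1.26 × 10^-5 = 2.30 × 10^-1 M
Ka = [H+][A-]/[HA] = (1.26 × 10^-5)² / 2.30 × 10^-1 = 6.9 × 10^-10

Ka = 6.9 × 10^-10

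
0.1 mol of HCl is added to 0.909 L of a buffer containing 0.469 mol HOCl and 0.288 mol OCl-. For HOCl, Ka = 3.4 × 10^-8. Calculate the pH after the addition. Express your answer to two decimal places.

After neutralization: n(HOCl) = 0.569 mol, n(OCl-) = 0.188 mol.
pKa = −log(3.4 × 10^-8) = 7.469
Henderson–Hasselbalch with mole ratio 0.188/0.569: pH = 7.469 + (-0.481)

pH = 6.99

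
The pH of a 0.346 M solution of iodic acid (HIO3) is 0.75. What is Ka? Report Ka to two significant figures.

[H+] = 10^(-0.75) = 1.78 × 10^-1 M
At equilibrium [HA] = 0.346 − 1.78 × 10^-1 = 1.68 × 10^-1 M
Ka = [H+][A-]/[HA] = (1.78 × 10^-1)² / 1.68 × 10^-1 = 1.9 × 10^-1

Ka = 1.9 × 10^-1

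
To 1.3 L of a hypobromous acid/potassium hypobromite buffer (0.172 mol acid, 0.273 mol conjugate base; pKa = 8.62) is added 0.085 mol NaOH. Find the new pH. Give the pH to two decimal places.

After neutralization: n(HOBr) = 0.087 mol, n(OBr-) = 0.358 mol.
pH = pKa + log(n_OBr-/n_HOBr) = 8.62 + log(0.358/0.087) = 8.62 + (+0.614)

pH = 9.23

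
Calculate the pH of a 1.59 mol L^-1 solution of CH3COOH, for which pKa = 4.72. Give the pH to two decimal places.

CH3COOH ⇌ CH3COO- + H+
Ka = 10^(−4.72) = 1.91 × 10^-5
Ka = x²/(1.59 − x) = 1.91 × 10^-5
Assume x ≪ 1.59: x ≈ √(1.91 × 10^-5 × 1.59) = 5.51 × 10^-3 M
pH = −log(5.51 × 10^-3) = 2.26

pH = 2.26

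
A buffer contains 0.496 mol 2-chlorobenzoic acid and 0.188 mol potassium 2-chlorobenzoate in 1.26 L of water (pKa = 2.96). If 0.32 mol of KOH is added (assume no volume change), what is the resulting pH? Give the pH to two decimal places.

OH- converts ClC6H4COOH to ClC6H4COO-: ClC6H4COOH → 0.176 mol, ClC6H4COO- → 0.508 mol.
Henderson–Hasselbalch with mole ratio 0.508/0.176: pH = 2.96 + (+0.460)

pH = 3.42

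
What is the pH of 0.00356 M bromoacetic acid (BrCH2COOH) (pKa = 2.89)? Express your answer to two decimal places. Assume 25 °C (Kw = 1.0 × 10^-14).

BrCH2COOH ⇌ BrCH2COO- + H+
Ka = 10^(−2.89) = 1.29 × 10^-3
Let x = [H+] at equilibrium. Ka = x²/(0.00356 − x).
Here C₀/Ka ≈ 2.76, so the small-x approximation fails. Use the quadratic:
x = [−0.00129 + √(0.00129² + 1.84e-05)]/2 = 1.59 × 10^-3 M
pH = −log(1.59 × 10^-3) = 2.80

pH = 2.80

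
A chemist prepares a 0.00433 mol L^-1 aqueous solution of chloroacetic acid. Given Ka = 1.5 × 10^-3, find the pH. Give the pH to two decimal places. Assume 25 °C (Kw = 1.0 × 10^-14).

pH = 2.72

ClCH2COOH ⇌ ClCH2COO- + H+
Ka = [H+]²/(0.00433 − [H+]) = 1.5 × 10^-3
Here C₀/Ka ≈ 2.89, so the small-[H+] approximation fails. Use the quadratic:
[H+] = [−0.0015 + √(0.0015² + 2.6e-05)]/2 = 1.91 × 10^-3 M
pH = −log[H+] = −log(1.91 × 10^-3) = 2.72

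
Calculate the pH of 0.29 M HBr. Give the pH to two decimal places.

HBr is a strong acid and dissociates completely, so [H+] = 0.29 M.
pH = -log(0.29) = 0.54

pH = 0.54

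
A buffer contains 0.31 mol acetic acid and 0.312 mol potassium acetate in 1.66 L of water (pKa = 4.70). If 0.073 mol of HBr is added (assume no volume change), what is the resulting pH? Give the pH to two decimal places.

pH = 4.50

After neutralization: n(CH3COOH) = 0.383 mol, n(CH3COO-) = 0.239 mol.
Henderson–Hasselbalch with mole ratio 0.239/0.383: pH = 4.70 + (-0.205)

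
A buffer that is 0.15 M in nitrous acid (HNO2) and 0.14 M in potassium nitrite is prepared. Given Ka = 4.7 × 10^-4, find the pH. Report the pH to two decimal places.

pH = 3.30

pKa = −log(4.7 × 10^-4) = 3.328
Henderson–Hasselbalch: pH = pKa + log([NO2-]/[HNO2]) = 3.328 + log(0.14/0.15)
pH = 3.328 + (-0.030) = 3.30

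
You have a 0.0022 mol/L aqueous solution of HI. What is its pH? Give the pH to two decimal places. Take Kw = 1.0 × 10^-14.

pH = 2.66

HI is a strong acid and dissociates completely, so [H+] = 0.0022 M.
pH = -log(0.0022) = 2.66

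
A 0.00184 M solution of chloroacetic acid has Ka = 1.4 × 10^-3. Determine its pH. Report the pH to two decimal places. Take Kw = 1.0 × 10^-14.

ClCH2COOH ⇌ ClCH2COO- + H+
Let x = [H+] at equilibrium. Ka = x²/(0.00184 − x).
Here C₀/Ka ≈ 1.31, so the small-x approximation fails. Use the quadratic:
x = [−0.0014 + √(0.0014² + 1.03e-05)]/2 = 1.05 × 10^-3 M
pH = −log[H+] = −log(1.05 × 10^-3) = 2.98

pH = 2.98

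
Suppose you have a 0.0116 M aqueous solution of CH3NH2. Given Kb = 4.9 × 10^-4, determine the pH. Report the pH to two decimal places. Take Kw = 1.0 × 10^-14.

pH = 11.33

CH3NH2 + H2O ⇌ CH3NH3+ + OH-
From the ICE table, Kb = [OH-]²/(0.0116 − [OH-]) = 4.9 × 10^-4.
Here C₀/Kb ≈ 23.7, so the small-[OH-] approximation fails. Use the quadratic:
[OH-] = [−0.00049 + √(0.00049² + 2.27e-05)]/2 = 2.15 × 10^-3 M
pOH = 2.67, so pH = 14.00 − pOH = 11.33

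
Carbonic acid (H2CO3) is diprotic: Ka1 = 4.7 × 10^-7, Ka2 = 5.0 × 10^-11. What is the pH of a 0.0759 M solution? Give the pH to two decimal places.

pH = 3.72

Ka1 ≫ Ka2, so treat the first dissociation as the only significant source of H+.
Ka1 = x²/(0.0759 − x) = 4.7 × 10^-7
x ≈ √(4.7 × 10^-7 × 0.0759) = 1.89 × 10^-4 M
pH = −log(1.89 × 10^-4) = 3.72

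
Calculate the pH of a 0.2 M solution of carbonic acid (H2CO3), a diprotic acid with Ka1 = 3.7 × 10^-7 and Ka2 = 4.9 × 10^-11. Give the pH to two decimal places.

pH = 3.57

Ka1 ≫ Ka2, so treat the first dissociation as the only significant source of H+.
Ka1 = x²/(0.2 − x) = 3.7 × 10^-7
x ≈ √(3.7 × 10^-7 × 0.2) = 2.72 × 10^-4 M
pH = −log(2.72 × 10^-4) = 3.57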